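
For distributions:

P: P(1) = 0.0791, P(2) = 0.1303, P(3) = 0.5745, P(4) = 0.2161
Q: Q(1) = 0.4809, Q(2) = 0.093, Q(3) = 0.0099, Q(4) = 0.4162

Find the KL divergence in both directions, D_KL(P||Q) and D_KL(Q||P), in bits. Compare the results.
D_KL(P||Q) = 3.0189 bits, D_KL(Q||P) = 1.5426 bits. D_KL(P||Q) is larger than D_KL(Q||P) by 1.4763 bits; the two directions differ.

D_KL(P||Q) = Σ P(x) log₂(P(x)/Q(x))

Computing term by term:
  P(1)·log₂(P(1)/Q(1)) = 0.0791·log₂(0.0791/0.4809) = -0.20598
  P(2)·log₂(P(2)/Q(2)) = 0.1303·log₂(0.1303/0.093) = 0.06340
  P(3)·log₂(P(3)/Q(3)) = 0.5745·log₂(0.5745/0.0099) = 3.36584
  P(4)·log₂(P(4)/Q(4)) = 0.2161·log₂(0.2161/0.4162) = -0.20434

D_KL(P||Q) = -0.20598 + 0.06340 + 3.36584 - 0.20434 = 3.01892 ≈ 3.0189 bits

D_KL(Q||P) = Σ Q(x) log₂(Q(x)/P(x))

Computing term by term:
  Q(1)·log₂(Q(1)/P(1)) = 0.4809·log₂(0.4809/0.0791) = 1.25226
  Q(2)·log₂(Q(2)/P(2)) = 0.093·log₂(0.093/0.1303) = -0.04525
  Q(3)·log₂(Q(3)/P(3)) = 0.0099·log₂(0.0099/0.5745) = -0.05800
  Q(4)·log₂(Q(4)/P(4)) = 0.4162·log₂(0.4162/0.2161) = 0.39355

D_KL(Q||P) = 1.25226 - 0.04525 - 0.05800 + 0.39355 = 1.54256 ≈ 1.5426 bits

These are NOT equal (difference: 1.4763 bits). KL divergence is asymmetric: D_KL(P||Q) ≠ D_KL(Q||P) in general.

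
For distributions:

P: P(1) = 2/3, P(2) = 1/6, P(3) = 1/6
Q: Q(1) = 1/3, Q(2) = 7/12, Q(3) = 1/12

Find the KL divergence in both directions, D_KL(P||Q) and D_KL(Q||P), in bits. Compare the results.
D_KL(P||Q) = 0.5321 bits, D_KL(Q||P) = 0.6376 bits. D_KL(Q||P) is larger than D_KL(P||Q) by 0.1055 bits; the two directions differ.

D_KL(P||Q) = Σ P(x) log₂(P(x)/Q(x))

Computing term by term:
  P(1)·log₂(P(1)/Q(1)) = (2/3)·log₂((2/3)/(1/3)) = 0.66667
  P(2)·log₂(P(2)/Q(2)) = (1/6)·log₂((1/6)/(7/12)) = -0.30123
  P(3)·log₂(P(3)/Q(3)) = (1/6)·log₂((1/6)/(1/12)) = 0.16667

D_KL(P||Q) = 0.66667 - 0.30123 + 0.16667 = 0.53211 ≈ 0.5321 bits

D_KL(Q||P) = Σ Q(x) log₂(Q(x)/P(x))

Computing term by term:
  Q(1)·log₂(Q(1)/P(1)) = (1/3)·log₂((1/3)/(2/3)) = -0.33333
  Q(2)·log₂(Q(2)/P(2)) = (7/12)·log₂((7/12)/(1/6)) = 1.05429
  Q(3)·log₂(Q(3)/P(3)) = (1/12)·log₂((1/12)/(1/6)) = -0.08333

D_KL(Q||P) = -0.33333 + 1.05429 - 0.08333 = 0.63763 ≈ 0.6376 bits

These are NOT equal (difference: 0.1055 bits). KL divergence is asymmetric: D_KL(P||Q) ≠ D_KL(Q||P) in general.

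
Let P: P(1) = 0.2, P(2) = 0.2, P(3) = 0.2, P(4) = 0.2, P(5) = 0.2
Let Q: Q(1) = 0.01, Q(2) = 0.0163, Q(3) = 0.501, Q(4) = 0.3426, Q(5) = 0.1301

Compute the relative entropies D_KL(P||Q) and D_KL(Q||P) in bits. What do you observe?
D_KL(P||Q) = 1.2916 bits, D_KL(Q||P) = 0.7469 bits. The two directions give different values (D_KL(P||Q) exceeds D_KL(Q||P) by 0.5447 bits): KL divergence is asymmetric.

D_KL(P||Q) = Σ P(x) log₂(P(x)/Q(x))

Computing term by term:
  P(1)·log₂(P(1)/Q(1)) = 0.2·log₂(0.2/0.01) = 0.86439
  P(2)·log₂(P(2)/Q(2)) = 0.2·log₂(0.2/0.0163) = 0.72341
  P(3)·log₂(P(3)/Q(3)) = 0.2·log₂(0.2/0.501) = -0.26496
  P(4)·log₂(P(4)/Q(4)) = 0.2·log₂(0.2/0.3426) = -0.15531
  P(5)·log₂(P(5)/Q(5)) = 0.2·log₂(0.2/0.1301) = 0.12408

D_KL(P||Q) = 0.86439 + 0.72341 - 0.26496 - 0.15531 + 0.12408 = 1.29161 ≈ 1.2916 bits

D_KL(Q||P) = Σ Q(x) log₂(Q(x)/P(x))

Computing term by term:
  Q(1)·log₂(Q(1)/P(1)) = 0.01·log₂(0.01/0.2) = -0.04322
  Q(2)·log₂(Q(2)/P(2)) = 0.0163·log₂(0.0163/0.2) = -0.05896
  Q(3)·log₂(Q(3)/P(3)) = 0.501·log₂(0.501/0.2) = 0.66373
  Q(4)·log₂(Q(4)/P(4)) = 0.3426·log₂(0.3426/0.2) = 0.26604
  Q(5)·log₂(Q(5)/P(5)) = 0.1301·log₂(0.1301/0.2) = -0.08071

D_KL(Q||P) = -0.04322 - 0.05896 + 0.66373 + 0.26604 - 0.08071 = 0.74688 ≈ 0.7469 bits

These are NOT equal (difference: 0.5447 bits). KL divergence is asymmetric: D_KL(P||Q) ≠ D_KL(Q||P) in general.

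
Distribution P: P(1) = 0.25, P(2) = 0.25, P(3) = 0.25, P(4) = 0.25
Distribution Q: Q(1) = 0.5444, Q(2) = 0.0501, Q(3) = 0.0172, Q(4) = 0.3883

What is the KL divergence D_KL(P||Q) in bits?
1.1056 bits

D_KL(P||Q) = Σ P(x) log₂(P(x)/Q(x))

Computing term by term:
  P(1)·log₂(P(1)/Q(1)) = 0.25·log₂(0.25/0.5444) = -0.28068
  P(2)·log₂(P(2)/Q(2)) = 0.25·log₂(0.25/0.0501) = 0.57976
  P(3)·log₂(P(3)/Q(3)) = 0.25·log₂(0.25/0.0172) = 0.96536
  P(4)·log₂(P(4)/Q(4)) = 0.25·log₂(0.25/0.3883) = -0.15881

D_KL(P||Q) = -0.28068 + 0.57976 + 0.96536 - 0.15881 = 1.10563 ≈ 1.1056 bits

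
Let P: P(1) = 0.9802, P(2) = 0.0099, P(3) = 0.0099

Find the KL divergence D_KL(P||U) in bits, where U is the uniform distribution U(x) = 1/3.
1.4248 bits

U(i) = 1/3 for all i

D_KL(P||U) = Σ P(x) log₂(P(x) / (1/3))
           = Σ P(x) log₂(P(x)) + log₂(3)
           = log₂(3) - H(P)

H(P) = -Σ P(x) log₂(P(x)):
  -P(1)·log₂(P(1)) = -(0.9802)·log₂(0.9802) = 0.02828
  -P(2)·log₂(P(2)) = -(0.0099)·log₂(0.0099) = 0.06592
  -P(3)·log₂(P(3)) = -(0.0099)·log₂(0.0099) = 0.06592
H(P) = 0.02828 + 0.06592 + 0.06592 = 0.16012 bits

log₂(3) = 1.58496 bits

D_KL(P||U) = 1.58496 - 0.16012 = 1.42484 ≈ 1.4248 bits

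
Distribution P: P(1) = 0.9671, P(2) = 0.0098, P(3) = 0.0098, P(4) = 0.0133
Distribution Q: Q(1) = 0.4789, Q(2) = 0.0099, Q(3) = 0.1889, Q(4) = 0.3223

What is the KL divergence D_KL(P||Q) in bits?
0.8774 bits

D_KL(P||Q) = Σ P(x) log₂(P(x)/Q(x))

Computing term by term:
  P(1)·log₂(P(1)/Q(1)) = 0.9671·log₂(0.9671/0.4789) = 0.98058
  P(2)·log₂(P(2)/Q(2)) = 0.0098·log₂(0.0098/0.0099) = -0.00014
  P(3)·log₂(P(3)/Q(3)) = 0.0098·log₂(0.0098/0.1889) = -0.04183
  P(4)·log₂(P(4)/Q(4)) = 0.0133·log₂(0.0133/0.3223) = -0.06117

D_KL(P||Q) = 0.98058 - 0.00014 - 0.04183 - 0.06117 = 0.87744 ≈ 0.8774 bits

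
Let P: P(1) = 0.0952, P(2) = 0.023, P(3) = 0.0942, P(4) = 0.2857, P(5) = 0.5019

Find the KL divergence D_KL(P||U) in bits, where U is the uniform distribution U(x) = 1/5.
0.5372 bits

U(i) = 1/5 for all i

D_KL(P||U) = Σ P(x) log₂(P(x) / (1/5))
           = Σ P(x) log₂(P(x)) + log₂(5)
           = log₂(5) - H(P)

H(P) = -Σ P(x) log₂(P(x)):
  -P(1)·log₂(P(1)) = -(0.0952)·log₂(0.0952) = 0.32300
  -P(2)·log₂(P(2)) = -(0.023)·log₂(0.023) = 0.12517
  -P(3)·log₂(P(3)) = -(0.0942)·log₂(0.0942) = 0.32105
  -P(4)·log₂(P(4)) = -(0.2857)·log₂(0.2857) = 0.51638
  -P(5)·log₂(P(5)) = -(0.5019)·log₂(0.5019) = 0.49915
H(P) = 0.32300 + 0.12517 + 0.32105 + 0.51638 + 0.49915 = 1.78475 bits

log₂(5) = 2.32193 bits

D_KL(P||U) = 2.32193 - 1.78475 = 0.53718 ≈ 0.5372 bits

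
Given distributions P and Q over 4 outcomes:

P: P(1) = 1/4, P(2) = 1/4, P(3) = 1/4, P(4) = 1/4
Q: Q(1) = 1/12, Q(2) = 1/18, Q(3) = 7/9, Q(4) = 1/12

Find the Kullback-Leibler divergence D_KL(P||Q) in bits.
0.9256 bits

D_KL(P||Q) = Σ P(x) log₂(P(x)/Q(x))

Computing term by term:
  P(1)·log₂(P(1)/Q(1)) = (1/4)·log₂((1/4)/(1/12)) = 0.39624
  P(2)·log₂(P(2)/Q(2)) = (1/4)·log₂((1/4)/(1/18)) = 0.54248
  P(3)·log₂(P(3)/Q(3)) = (1/4)·log₂((1/4)/(7/9)) = -0.40936
  P(4)·log₂(P(4)/Q(4)) = (1/4)·log₂((1/4)/(1/12)) = 0.39624

D_KL(P||Q) = 0.39624 + 0.54248 - 0.40936 + 0.39624 = 0.92560 ≈ 0.9256 bits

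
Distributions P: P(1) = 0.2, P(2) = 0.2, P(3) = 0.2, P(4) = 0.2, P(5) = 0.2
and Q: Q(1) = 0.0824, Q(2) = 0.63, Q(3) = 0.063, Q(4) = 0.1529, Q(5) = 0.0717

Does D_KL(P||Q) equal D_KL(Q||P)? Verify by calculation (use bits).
D_KL(P||Q) = 0.6316 bits, D_KL(Q||P) = 0.6671 bits. No — D_KL(P||Q) ≠ D_KL(Q||P) for this pair.

D_KL(P||Q) = Σ P(x) log₂(P(x)/Q(x))

Computing term by term:
  P(1)·log₂(P(1)/Q(1)) = 0.2·log₂(0.2/0.0824) = 0.25586
  P(2)·log₂(P(2)/Q(2)) = 0.2·log₂(0.2/0.63) = -0.33107
  P(3)·log₂(P(3)/Q(3)) = 0.2·log₂(0.2/0.063) = 0.33332
  P(4)·log₂(P(4)/Q(4)) = 0.2·log₂(0.2/0.1529) = 0.07748
  P(5)·log₂(P(5)/Q(5)) = 0.2·log₂(0.2/0.0717) = 0.29599

D_KL(P||Q) = 0.25586 - 0.33107 + 0.33332 + 0.07748 + 0.29599 = 0.63158 ≈ 0.6316 bits

D_KL(Q||P) = Σ Q(x) log₂(Q(x)/P(x))

Computing term by term:
  Q(1)·log₂(Q(1)/P(1)) = 0.0824·log₂(0.0824/0.2) = -0.10541
  Q(2)·log₂(Q(2)/P(2)) = 0.63·log₂(0.63/0.2) = 1.04287
  Q(3)·log₂(Q(3)/P(3)) = 0.063·log₂(0.063/0.2) = -0.10499
  Q(4)·log₂(Q(4)/P(4)) = 0.1529·log₂(0.1529/0.2) = -0.05924
  Q(5)·log₂(Q(5)/P(5)) = 0.0717·log₂(0.0717/0.2) = -0.10611

D_KL(Q||P) = -0.10541 + 1.04287 - 0.10499 - 0.05924 - 0.10611 = 0.66712 ≈ 0.6671 bits

These are NOT equal (difference: 0.0355 bits). KL divergence is asymmetric: D_KL(P||Q) ≠ D_KL(Q||P) in general.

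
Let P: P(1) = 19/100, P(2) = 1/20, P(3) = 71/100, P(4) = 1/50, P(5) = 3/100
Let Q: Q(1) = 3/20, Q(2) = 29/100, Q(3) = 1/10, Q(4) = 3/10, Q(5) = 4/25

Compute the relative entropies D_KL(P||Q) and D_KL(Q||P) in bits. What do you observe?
D_KL(P||Q) = 1.7952 bits, D_KL(Q||P) = 1.9600 bits. The two directions give different values (D_KL(Q||P) exceeds D_KL(P||Q) by 0.1648 bits): KL divergence is asymmetric.

D_KL(P||Q) = Σ P(x) log₂(P(x)/Q(x))

Computing term by term:
  P(1)·log₂(P(1)/Q(1)) = (19/100)·log₂((19/100)/(3/20)) = 0.06480
  P(2)·log₂(P(2)/Q(2)) = (1/20)·log₂((1/20)/(29/100)) = -0.12680
  P(3)·log₂(P(3)/Q(3)) = (71/100)·log₂((71/100)/(1/10)) = 2.00775
  P(4)·log₂(P(4)/Q(4)) = (1/50)·log₂((1/50)/(3/10)) = -0.07814
  P(5)·log₂(P(5)/Q(5)) = (3/100)·log₂((3/100)/(4/25)) = -0.07245

D_KL(P||Q) = 0.06480 - 0.12680 + 2.00775 - 0.07814 - 0.07245 = 1.79516 ≈ 1.7952 bits

D_KL(Q||P) = Σ Q(x) log₂(Q(x)/P(x))

Computing term by term:
  Q(1)·log₂(Q(1)/P(1)) = (3/20)·log₂((3/20)/(19/100)) = -0.05116
  Q(2)·log₂(Q(2)/P(2)) = (29/100)·log₂((29/100)/(1/20)) = 0.73546
  Q(3)·log₂(Q(3)/P(3)) = (1/10)·log₂((1/10)/(71/100)) = -0.28278
  Q(4)·log₂(Q(4)/P(4)) = (3/10)·log₂((3/10)/(1/50)) = 1.17207
  Q(5)·log₂(Q(5)/P(5)) = (4/25)·log₂((4/25)/(3/100)) = 0.38641

D_KL(Q||P) = -0.05116 + 0.73546 - 0.28278 + 1.17207 + 0.38641 = 1.96000 ≈ 1.9600 bits

These are NOT equal (difference: 0.1648 bits). KL divergence is asymmetric: D_KL(P||Q) ≠ D_KL(Q||P) in general.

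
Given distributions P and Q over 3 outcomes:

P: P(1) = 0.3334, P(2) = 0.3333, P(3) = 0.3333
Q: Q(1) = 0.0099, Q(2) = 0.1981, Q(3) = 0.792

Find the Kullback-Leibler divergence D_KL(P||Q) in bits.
1.5256 bits

D_KL(P||Q) = Σ P(x) log₂(P(x)/Q(x))

Computing term by term:
  P(1)·log₂(P(1)/Q(1)) = 0.3334·log₂(0.3334/0.0099) = 1.69157
  P(2)·log₂(P(2)/Q(2)) = 0.3333·log₂(0.3333/0.1981) = 0.25017
  P(3)·log₂(P(3)/Q(3)) = 0.3333·log₂(0.3333/0.792) = -0.41618

D_KL(P||Q) = 1.69157 + 0.25017 - 0.41618 = 1.52556 ≈ 1.5256 bits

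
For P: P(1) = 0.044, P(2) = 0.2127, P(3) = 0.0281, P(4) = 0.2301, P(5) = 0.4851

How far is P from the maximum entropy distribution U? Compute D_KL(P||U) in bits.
0.5099 bits

U(i) = 1/5 for all i

D_KL(P||U) = Σ P(x) log₂(P(x) / (1/5))
           = Σ P(x) log₂(P(x)) + log₂(5)
           = log₂(5) - H(P)

H(P) = -Σ P(x) log₂(P(x)):
  -P(1)·log₂(P(1)) = -(0.044)·log₂(0.044) = 0.19828
  -P(2)·log₂(P(2)) = -(0.2127)·log₂(0.2127) = 0.47498
  -P(3)·log₂(P(3)) = -(0.0281)·log₂(0.0281) = 0.14481
  -P(4)·log₂(P(4)) = -(0.2301)·log₂(0.2301) = 0.48774
  -P(5)·log₂(P(5)) = -(0.4851)·log₂(0.4851) = 0.50627
H(P) = 0.19828 + 0.47498 + 0.14481 + 0.48774 + 0.50627 = 1.81208 bits

log₂(5) = 2.32193 bits

D_KL(P||U) = 2.32193 - 1.81208 = 0.50985 ≈ 0.5099 bits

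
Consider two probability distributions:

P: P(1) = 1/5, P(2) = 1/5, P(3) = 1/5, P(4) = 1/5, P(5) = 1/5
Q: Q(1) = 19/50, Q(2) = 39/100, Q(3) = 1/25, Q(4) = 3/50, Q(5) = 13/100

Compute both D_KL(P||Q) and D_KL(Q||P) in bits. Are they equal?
D_KL(P||Q) = 0.5582 bits, D_KL(Q||P) = 0.4497 bits. No, they are not equal.

D_KL(P||Q) = Σ P(x) log₂(P(x)/Q(x))

Computing term by term:
  P(1)·log₂(P(1)/Q(1)) = (1/5)·log₂((1/5)/(19/50)) = -0.18520
  P(2)·log₂(P(2)/Q(2)) = (1/5)·log₂((1/5)/(39/100)) = -0.19269
  P(3)·log₂(P(3)/Q(3)) = (1/5)·log₂((1/5)/(1/25)) = 0.46439
  P(4)·log₂(P(4)/Q(4)) = (1/5)·log₂((1/5)/(3/50)) = 0.34739
  P(5)·log₂(P(5)/Q(5)) = (1/5)·log₂((1/5)/(13/100)) = 0.12430

D_KL(P||Q) = -0.18520 - 0.19269 + 0.46439 + 0.34739 + 0.12430 = 0.55819 ≈ 0.5582 bits

D_KL(Q||P) = Σ Q(x) log₂(Q(x)/P(x))

Computing term by term:
  Q(1)·log₂(Q(1)/P(1)) = (19/50)·log₂((19/50)/(1/5)) = 0.35188
  Q(2)·log₂(Q(2)/P(2)) = (39/100)·log₂((39/100)/(1/5)) = 0.37575
  Q(3)·log₂(Q(3)/P(3)) = (1/25)·log₂((1/25)/(1/5)) = -0.09288
  Q(4)·log₂(Q(4)/P(4)) = (3/50)·log₂((3/50)/(1/5)) = -0.10422
  Q(5)·log₂(Q(5)/P(5)) = (13/100)·log₂((13/100)/(1/5)) = -0.08079

D_KL(Q||P) = 0.35188 + 0.37575 - 0.09288 - 0.10422 - 0.08079 = 0.44974 ≈ 0.4497 bits

These are NOT equal (difference: 0.1085 bits). KL divergence is asymmetric: D_KL(P||Q) ≠ D_KL(Q||P) in general.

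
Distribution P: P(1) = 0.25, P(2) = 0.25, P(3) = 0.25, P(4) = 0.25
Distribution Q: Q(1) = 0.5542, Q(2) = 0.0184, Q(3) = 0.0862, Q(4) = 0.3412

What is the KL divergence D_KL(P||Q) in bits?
0.9258 bits

D_KL(P||Q) = Σ P(x) log₂(P(x)/Q(x))

Computing term by term:
  P(1)·log₂(P(1)/Q(1)) = 0.25·log₂(0.25/0.5542) = -0.28712
  P(2)·log₂(P(2)/Q(2)) = 0.25·log₂(0.25/0.0184) = 0.94104
  P(3)·log₂(P(3)/Q(3)) = 0.25·log₂(0.25/0.0862) = 0.38404
  P(4)·log₂(P(4)/Q(4)) = 0.25·log₂(0.25/0.3412) = -0.11217

D_KL(P||Q) = -0.28712 + 0.94104 + 0.38404 - 0.11217 = 0.92579 ≈ 0.9258 bits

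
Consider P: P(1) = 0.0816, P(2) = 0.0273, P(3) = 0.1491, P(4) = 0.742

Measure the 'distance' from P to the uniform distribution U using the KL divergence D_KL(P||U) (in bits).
0.8344 bits

U(i) = 1/4 for all i

D_KL(P||U) = Σ P(x) log₂(P(x) / (1/4))
           = Σ P(x) log₂(P(x)) + log₂(4)
           = log₂(4) - H(P)

H(P) = -Σ P(x) log₂(P(x)):
  -P(1)·log₂(P(1)) = -(0.0816)·log₂(0.0816) = 0.29501
  -P(2)·log₂(P(2)) = -(0.0273)·log₂(0.0273) = 0.14182
  -P(3)·log₂(P(3)) = -(0.1491)·log₂(0.1491) = 0.40938
  -P(4)·log₂(P(4)) = -(0.742)·log₂(0.742) = 0.31944
H(P) = 0.29501 + 0.14182 + 0.40938 + 0.31944 = 1.16565 bits

log₂(4) = 2.00000 bits

D_KL(P||U) = 2.00000 - 1.16565 = 0.83435 ≈ 0.8344 bits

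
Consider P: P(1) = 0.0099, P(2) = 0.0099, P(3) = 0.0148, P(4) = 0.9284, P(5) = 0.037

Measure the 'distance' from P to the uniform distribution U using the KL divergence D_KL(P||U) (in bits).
1.8246 bits

U(i) = 1/5 for all i

D_KL(P||U) = Σ P(x) log₂(P(x) / (1/5))
           = Σ P(x) log₂(P(x)) + log₂(5)
           = log₂(5) - H(P)

H(P) = -Σ P(x) log₂(P(x)):
  -P(1)·log₂(P(1)) = -(0.0099)·log₂(0.0099) = 0.06592
  -P(2)·log₂(P(2)) = -(0.0099)·log₂(0.0099) = 0.06592
  -P(3)·log₂(P(3)) = -(0.0148)·log₂(0.0148) = 0.08996
  -P(4)·log₂(P(4)) = -(0.9284)·log₂(0.9284) = 0.09951
  -P(5)·log₂(P(5)) = -(0.037)·log₂(0.037) = 0.17598
H(P) = 0.06592 + 0.06592 + 0.08996 + 0.09951 + 0.17598 = 0.49729 bits

log₂(5) = 2.32193 bits

D_KL(P||U) = 2.32193 - 0.49729 = 1.82464 ≈ 1.8246 bits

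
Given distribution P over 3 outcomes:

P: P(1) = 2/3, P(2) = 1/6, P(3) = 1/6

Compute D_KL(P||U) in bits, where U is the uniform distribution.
0.3333 bits

U(i) = 1/3 for all i

D_KL(P||U) = Σ P(x) log₂(P(x) / (1/3))
           = Σ P(x) log₂(P(x)) + log₂(3)
           = log₂(3) - H(P)

H(P) = -Σ P(x) log₂(P(x)):
  -P(1)·log₂(P(1)) = -(2/3)·log₂(2/3) = 0.38998
  -P(2)·log₂(P(2)) = -(1/6)·log₂(1/6) = 0.43083
  -P(3)·log₂(P(3)) = -(1/6)·log₂(1/6) = 0.43083
H(P) = 0.38998 + 0.43083 + 0.43083 = 1.25164 bits

log₂(3) = 1.58496 bits

D_KL(P||U) = 1.58496 - 1.25164 = 0.33332 ≈ 0.3333 bits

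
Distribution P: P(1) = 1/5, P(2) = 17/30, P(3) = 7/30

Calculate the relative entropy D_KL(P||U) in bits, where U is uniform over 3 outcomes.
0.1663 bits

U(i) = 1/3 for all i

D_KL(P||U) = Σ P(x) log₂(P(x) / (1/3))
           = Σ P(x) log₂(P(x)) + log₂(3)
           = log₂(3) - H(P)

H(P) = -Σ P(x) log₂(P(x)):
  -P(1)·log₂(P(1)) = -(1/5)·log₂(1/5) = 0.46439
  -P(2)·log₂(P(2)) = -(17/30)·log₂(17/30) = 0.46434
  -P(3)·log₂(P(3)) = -(7/30)·log₂(7/30) = 0.48989
H(P) = 0.46439 + 0.46434 + 0.48989 = 1.41862 bits

log₂(3) = 1.58496 bits

D_KL(P||U) = 1.58496 - 1.41862 = 0.16634 ≈ 0.1663 bits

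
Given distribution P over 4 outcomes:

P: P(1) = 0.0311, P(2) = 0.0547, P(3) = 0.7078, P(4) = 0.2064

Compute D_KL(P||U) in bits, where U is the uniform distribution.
0.7922 bits

U(i) = 1/4 for all i

D_KL(P||U) = Σ P(x) log₂(P(x) / (1/4))
           = Σ P(x) log₂(P(x)) + log₂(4)
           = log₂(4) - H(P)

H(P) = -Σ P(x) log₂(P(x)):
  -P(1)·log₂(P(1)) = -(0.0311)·log₂(0.0311) = 0.15572
  -P(2)·log₂(P(2)) = -(0.0547)·log₂(0.0547) = 0.22932
  -P(3)·log₂(P(3)) = -(0.7078)·log₂(0.7078) = 0.35290
  -P(4)·log₂(P(4)) = -(0.2064)·log₂(0.2064) = 0.46987
H(P) = 0.15572 + 0.22932 + 0.35290 + 0.46987 = 1.20781 bits

log₂(4) = 2.00000 bits

D_KL(P||U) = 2.00000 - 1.20781 = 0.79219 ≈ 0.7922 bits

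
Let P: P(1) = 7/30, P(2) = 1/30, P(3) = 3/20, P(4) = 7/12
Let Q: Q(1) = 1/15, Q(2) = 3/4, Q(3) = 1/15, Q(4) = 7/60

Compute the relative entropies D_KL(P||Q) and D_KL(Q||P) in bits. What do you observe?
D_KL(P||Q) = 1.8019 bits, D_KL(Q||P) = 2.8995 bits. The two directions give different values (D_KL(Q||P) exceeds D_KL(P||Q) by 1.0976 bits): KL divergence is asymmetric.

D_KL(P||Q) = Σ P(x) log₂(P(x)/Q(x))

Computing term by term:
  P(1)·log₂(P(1)/Q(1)) = (7/30)·log₂((7/30)/(1/15)) = 0.42172
  P(2)·log₂(P(2)/Q(2)) = (1/30)·log₂((1/30)/(3/4)) = -0.14973
  P(3)·log₂(P(3)/Q(3)) = (3/20)·log₂((3/20)/(1/15)) = 0.17549
  P(4)·log₂(P(4)/Q(4)) = (7/12)·log₂((7/12)/(7/60)) = 1.35446

D_KL(P||Q) = 0.42172 - 0.14973 + 0.17549 + 1.35446 = 1.80194 ≈ 1.8019 bits

D_KL(Q||P) = Σ Q(x) log₂(Q(x)/P(x))

Computing term by term:
  Q(1)·log₂(Q(1)/P(1)) = (1/15)·log₂((1/15)/(7/30)) = -0.12049
  Q(2)·log₂(Q(2)/P(2)) = (3/4)·log₂((3/4)/(1/30)) = 3.36889
  Q(3)·log₂(Q(3)/P(3)) = (1/15)·log₂((1/15)/(3/20)) = -0.07800
  Q(4)·log₂(Q(4)/P(4)) = (7/60)·log₂((7/60)/(7/12)) = -0.27089

D_KL(Q||P) = -0.12049 + 3.36889 - 0.07800 - 0.27089 = 2.89951 ≈ 2.8995 bits

These are NOT equal (difference: 1.0976 bits). KL divergence is asymmetric: D_KL(P||Q) ≠ D_KL(Q||P) in general.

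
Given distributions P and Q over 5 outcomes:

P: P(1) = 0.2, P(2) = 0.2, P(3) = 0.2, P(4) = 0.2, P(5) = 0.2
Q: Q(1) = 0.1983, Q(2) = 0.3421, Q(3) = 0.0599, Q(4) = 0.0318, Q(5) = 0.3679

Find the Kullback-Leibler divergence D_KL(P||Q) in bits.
0.5502 bits

D_KL(P||Q) = Σ P(x) log₂(P(x)/Q(x))

Computing term by term:
  P(1)·log₂(P(1)/Q(1)) = 0.2·log₂(0.2/0.1983) = 0.00246
  P(2)·log₂(P(2)/Q(2)) = 0.2·log₂(0.2/0.3421) = -0.15488
  P(3)·log₂(P(3)/Q(3)) = 0.2·log₂(0.2/0.0599) = 0.34787
  P(4)·log₂(P(4)/Q(4)) = 0.2·log₂(0.2/0.0318) = 0.53058
  P(5)·log₂(P(5)/Q(5)) = 0.2·log₂(0.2/0.3679) = -0.17586

D_KL(P||Q) = 0.00246 - 0.15488 + 0.34787 + 0.53058 - 0.17586 = 0.55017 ≈ 0.5502 bits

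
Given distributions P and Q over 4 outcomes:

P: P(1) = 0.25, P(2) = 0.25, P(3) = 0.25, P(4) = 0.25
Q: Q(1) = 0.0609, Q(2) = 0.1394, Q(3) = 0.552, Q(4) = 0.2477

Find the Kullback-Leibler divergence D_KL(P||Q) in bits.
0.4377 bits

D_KL(P||Q) = Σ P(x) log₂(P(x)/Q(x))

Computing term by term:
  P(1)·log₂(P(1)/Q(1)) = 0.25·log₂(0.25/0.0609) = 0.50935
  P(2)·log₂(P(2)/Q(2)) = 0.25·log₂(0.25/0.1394) = 0.21067
  P(3)·log₂(P(3)/Q(3)) = 0.25·log₂(0.25/0.552) = -0.28569
  P(4)·log₂(P(4)/Q(4)) = 0.25·log₂(0.25/0.2477) = 0.00333

D_KL(P||Q) = 0.50935 + 0.21067 - 0.28569 + 0.00333 = 0.43766 ≈ 0.4377 bits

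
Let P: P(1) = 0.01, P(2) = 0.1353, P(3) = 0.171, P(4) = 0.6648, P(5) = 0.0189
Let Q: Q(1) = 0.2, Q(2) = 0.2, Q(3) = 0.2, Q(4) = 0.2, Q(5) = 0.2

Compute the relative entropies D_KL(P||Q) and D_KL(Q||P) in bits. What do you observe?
D_KL(P||Q) = 0.9296 bits, D_KL(Q||P) = 1.3565 bits. The two directions give different values (D_KL(Q||P) exceeds D_KL(P||Q) by 0.4269 bits): KL divergence is asymmetric.

D_KL(P||Q) = Σ P(x) log₂(P(x)/Q(x))

Computing term by term:
  P(1)·log₂(P(1)/Q(1)) = 0.01·log₂(0.01/0.2) = -0.04322
  P(2)·log₂(P(2)/Q(2)) = 0.1353·log₂(0.1353/0.2) = -0.07629
  P(3)·log₂(P(3)/Q(3)) = 0.171·log₂(0.171/0.2) = -0.03865
  P(4)·log₂(P(4)/Q(4)) = 0.6648·log₂(0.6648/0.2) = 1.15205
  P(5)·log₂(P(5)/Q(5)) = 0.0189·log₂(0.0189/0.2) = -0.06433

D_KL(P||Q) = -0.04322 - 0.07629 - 0.03865 + 1.15205 - 0.06433 = 0.92956 ≈ 0.9296 bits

D_KL(Q||P) = Σ Q(x) log₂(Q(x)/P(x))

Computing term by term:
  Q(1)·log₂(Q(1)/P(1)) = 0.2·log₂(0.2/0.01) = 0.86439
  Q(2)·log₂(Q(2)/P(2)) = 0.2·log₂(0.2/0.1353) = 0.11277
  Q(3)·log₂(Q(3)/P(3)) = 0.2·log₂(0.2/0.171) = 0.04520
  Q(4)·log₂(Q(4)/P(4)) = 0.2·log₂(0.2/0.6648) = -0.34658
  Q(5)·log₂(Q(5)/P(5)) = 0.2·log₂(0.2/0.0189) = 0.68071

D_KL(Q||P) = 0.86439 + 0.11277 + 0.04520 - 0.34658 + 0.68071 = 1.35649 ≈ 1.3565 bits

These are NOT equal (difference: 0.4269 bits). KL divergence is asymmetric: D_KL(P||Q) ≠ D_KL(Q||P) in general.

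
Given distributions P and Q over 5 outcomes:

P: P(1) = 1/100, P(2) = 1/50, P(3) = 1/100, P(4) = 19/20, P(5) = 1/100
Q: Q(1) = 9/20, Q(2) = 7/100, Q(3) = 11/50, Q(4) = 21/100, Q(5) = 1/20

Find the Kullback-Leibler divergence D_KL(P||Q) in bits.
1.9098 bits

D_KL(P||Q) = Σ P(x) log₂(P(x)/Q(x))

Computing term by term:
  P(1)·log₂(P(1)/Q(1)) = (1/100)·log₂((1/100)/(9/20)) = -0.05492
  P(2)·log₂(P(2)/Q(2)) = (1/50)·log₂((1/50)/(7/100)) = -0.03615
  P(3)·log₂(P(3)/Q(3)) = (1/100)·log₂((1/100)/(11/50)) = -0.04459
  P(4)·log₂(P(4)/Q(4)) = (19/20)·log₂((19/20)/(21/100)) = 2.06866
  P(5)·log₂(P(5)/Q(5)) = (1/100)·log₂((1/100)/(1/20)) = -0.02322

D_KL(P||Q) = -0.05492 - 0.03615 - 0.04459 + 2.06866 - 0.02322 = 1.90978 ≈ 1.9098 bits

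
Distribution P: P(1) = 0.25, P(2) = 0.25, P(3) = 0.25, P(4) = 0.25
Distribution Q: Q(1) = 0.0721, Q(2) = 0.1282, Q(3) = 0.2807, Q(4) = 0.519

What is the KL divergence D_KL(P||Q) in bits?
0.3841 bits

D_KL(P||Q) = Σ P(x) log₂(P(x)/Q(x))

Computing term by term:
  P(1)·log₂(P(1)/Q(1)) = 0.25·log₂(0.25/0.0721) = 0.44846
  P(2)·log₂(P(2)/Q(2)) = 0.25·log₂(0.25/0.1282) = 0.24088
  P(3)·log₂(P(3)/Q(3)) = 0.25·log₂(0.25/0.2807) = -0.04178
  P(4)·log₂(P(4)/Q(4)) = 0.25·log₂(0.25/0.519) = -0.26345

D_KL(P||Q) = 0.44846 + 0.24088 - 0.04178 - 0.26345 = 0.38411 ≈ 0.3841 bits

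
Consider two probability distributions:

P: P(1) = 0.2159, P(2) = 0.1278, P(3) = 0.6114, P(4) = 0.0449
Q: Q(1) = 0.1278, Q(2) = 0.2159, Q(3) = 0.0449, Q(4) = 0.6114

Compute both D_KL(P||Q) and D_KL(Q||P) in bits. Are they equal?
D_KL(P||Q) = 2.2008 bits, D_KL(Q||P) = 2.2008 bits. Yes, in this case they are equal (although KL divergence is not symmetric in general).

D_KL(P||Q) = Σ P(x) log₂(P(x)/Q(x))

Computing term by term:
  P(1)·log₂(P(1)/Q(1)) = 0.2159·log₂(0.2159/0.1278) = 0.16332
  P(2)·log₂(P(2)/Q(2)) = 0.1278·log₂(0.1278/0.2159) = -0.09668
  P(3)·log₂(P(3)/Q(3)) = 0.6114·log₂(0.6114/0.0449) = 2.30335
  P(4)·log₂(P(4)/Q(4)) = 0.0449·log₂(0.0449/0.6114) = -0.16915

D_KL(P||Q) = 0.16332 - 0.09668 + 2.30335 - 0.16915 = 2.20084 ≈ 2.2008 bits

D_KL(Q||P) = Σ Q(x) log₂(Q(x)/P(x))

Computing term by term:
  Q(1)·log₂(Q(1)/P(1)) = 0.1278·log₂(0.1278/0.2159) = -0.09668
  Q(2)·log₂(Q(2)/P(2)) = 0.2159·log₂(0.2159/0.1278) = 0.16332
  Q(3)·log₂(Q(3)/P(3)) = 0.0449·log₂(0.0449/0.6114) = -0.16915
  Q(4)·log₂(Q(4)/P(4)) = 0.6114·log₂(0.6114/0.0449) = 2.30335

D_KL(Q||P) = -0.09668 + 0.16332 - 0.16915 + 2.30335 = 2.20084 ≈ 2.2008 bits

These ARE equal here. Q is P with outcomes relabeled (Q(1) = P(2), Q(2) = P(1), Q(3) = P(4), Q(4) = P(3)) by a relabeling that is its own inverse, so the two sums contain exactly the same terms in a different order. This is a special case — KL divergence is not symmetric in general: D_KL(P||Q) ≠ D_KL(Q||P) for most P, Q.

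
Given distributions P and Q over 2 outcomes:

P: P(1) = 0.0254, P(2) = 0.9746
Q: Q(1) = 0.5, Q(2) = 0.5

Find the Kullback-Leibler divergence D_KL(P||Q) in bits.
0.8292 bits

D_KL(P||Q) = Σ P(x) log₂(P(x)/Q(x))

Computing term by term:
  P(1)·log₂(P(1)/Q(1)) = 0.0254·log₂(0.0254/0.5) = -0.10920
  P(2)·log₂(P(2)/Q(2)) = 0.9746·log₂(0.9746/0.5) = 0.93842

D_KL(P||Q) = -0.10920 + 0.93842 = 0.82922 ≈ 0.8292 bits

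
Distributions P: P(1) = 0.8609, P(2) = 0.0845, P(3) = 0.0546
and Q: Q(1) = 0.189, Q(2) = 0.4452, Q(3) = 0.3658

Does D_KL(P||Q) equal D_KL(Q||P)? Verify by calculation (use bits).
D_KL(P||Q) = 1.5308 bits, D_KL(Q||P) = 1.6577 bits. No — D_KL(P||Q) ≠ D_KL(Q||P) for this pair.

D_KL(P||Q) = Σ P(x) log₂(P(x)/Q(x))

Computing term by term:
  P(1)·log₂(P(1)/Q(1)) = 0.8609·log₂(0.8609/0.189) = 1.88318
  P(2)·log₂(P(2)/Q(2)) = 0.0845·log₂(0.0845/0.4452) = -0.20258
  P(3)·log₂(P(3)/Q(3)) = 0.0546·log₂(0.0546/0.3658) = -0.14983

D_KL(P||Q) = 1.88318 - 0.20258 - 0.14983 = 1.53077 ≈ 1.5308 bits

D_KL(Q||P) = Σ Q(x) log₂(Q(x)/P(x))

Computing term by term:
  Q(1)·log₂(Q(1)/P(1)) = 0.189·log₂(0.189/0.8609) = -0.41343
  Q(2)·log₂(Q(2)/P(2)) = 0.4452·log₂(0.4452/0.0845) = 1.06734
  Q(3)·log₂(Q(3)/P(3)) = 0.3658·log₂(0.3658/0.0546) = 1.00379

D_KL(Q||P) = -0.41343 + 1.06734 + 1.00379 = 1.65770 ≈ 1.6577 bits

These are NOT equal (difference: 0.1269 bits). KL divergence is asymmetric: D_KL(P||Q) ≠ D_KL(Q||P) in general.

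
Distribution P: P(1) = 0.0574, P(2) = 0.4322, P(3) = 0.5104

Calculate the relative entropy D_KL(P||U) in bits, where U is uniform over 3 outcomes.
0.3300 bits

U(i) = 1/3 for all i

D_KL(P||U) = Σ P(x) log₂(P(x) / (1/3))
           = Σ P(x) log₂(P(x)) + log₂(3)
           = log₂(3) - H(P)

H(P) = -Σ P(x) log₂(P(x)):
  -P(1)·log₂(P(1)) = -(0.0574)·log₂(0.0574) = 0.23665
  -P(2)·log₂(P(2)) = -(0.4322)·log₂(0.4322) = 0.52306
  -P(3)·log₂(P(3)) = -(0.5104)·log₂(0.5104) = 0.49524
H(P) = 0.23665 + 0.52306 + 0.49524 = 1.25495 bits

log₂(3) = 1.58496 bits

D_KL(P||U) = 1.58496 - 1.25495 = 0.33001 ≈ 0.3300 bits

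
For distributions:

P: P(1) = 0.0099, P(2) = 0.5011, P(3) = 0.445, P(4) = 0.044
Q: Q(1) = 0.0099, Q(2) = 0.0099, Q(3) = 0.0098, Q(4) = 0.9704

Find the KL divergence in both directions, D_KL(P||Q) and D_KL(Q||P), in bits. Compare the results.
D_KL(P||Q) = 5.0903 bits, D_KL(Q||P) = 4.2209 bits. D_KL(P||Q) is larger than D_KL(Q||P) by 0.8694 bits; the two directions differ.

D_KL(P||Q) = Σ P(x) log₂(P(x)/Q(x))

Computing term by term:
  P(1)·log₂(P(1)/Q(1)) = 0.0099·log₂(0.0099/0.0099) = 0.00000
  P(2)·log₂(P(2)/Q(2)) = 0.5011·log₂(0.5011/0.0099) = 2.83699
  P(3)·log₂(P(3)/Q(3)) = 0.445·log₂(0.445/0.0098) = 2.44967
  P(4)·log₂(P(4)/Q(4)) = 0.044·log₂(0.044/0.9704) = -0.19637

D_KL(P||Q) = 0.00000 + 2.83699 + 2.44967 - 0.19637 = 5.09029 ≈ 5.0903 bits

D_KL(Q||P) = Σ Q(x) log₂(Q(x)/P(x))

Computing term by term:
  Q(1)·log₂(Q(1)/P(1)) = 0.0099·log₂(0.0099/0.0099) = 0.00000
  Q(2)·log₂(Q(2)/P(2)) = 0.0099·log₂(0.0099/0.5011) = -0.05605
  Q(3)·log₂(Q(3)/P(3)) = 0.0098·log₂(0.0098/0.445) = -0.05395
  Q(4)·log₂(Q(4)/P(4)) = 0.9704·log₂(0.9704/0.044) = 4.33090

D_KL(Q||P) = 0.00000 - 0.05605 - 0.05395 + 4.33090 = 4.22090 ≈ 4.2209 bits

These are NOT equal (difference: 0.8694 bits). KL divergence is asymmetric: D_KL(P||Q) ≠ D_KL(Q||P) in general.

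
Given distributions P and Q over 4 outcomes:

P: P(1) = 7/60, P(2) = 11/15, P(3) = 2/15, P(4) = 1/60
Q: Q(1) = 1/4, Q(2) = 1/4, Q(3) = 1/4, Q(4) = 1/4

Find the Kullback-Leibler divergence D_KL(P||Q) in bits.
0.8242 bits

D_KL(P||Q) = Σ P(x) log₂(P(x)/Q(x))

Computing term by term:
  P(1)·log₂(P(1)/Q(1)) = (7/60)·log₂((7/60)/(1/4)) = -0.12828
  P(2)·log₂(P(2)/Q(2)) = (11/15)·log₂((11/15)/(1/4)) = 1.13853
  P(3)·log₂(P(3)/Q(3)) = (2/15)·log₂((2/15)/(1/4)) = -0.12092
  P(4)·log₂(P(4)/Q(4)) = (1/60)·log₂((1/60)/(1/4)) = -0.06511

D_KL(P||Q) = -0.12828 + 1.13853 - 0.12092 - 0.06511 = 0.82422 ≈ 0.8242 bits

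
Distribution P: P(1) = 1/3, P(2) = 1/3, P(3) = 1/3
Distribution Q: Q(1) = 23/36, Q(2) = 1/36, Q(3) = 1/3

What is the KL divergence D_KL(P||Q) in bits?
0.8821 bits

D_KL(P||Q) = Σ P(x) log₂(P(x)/Q(x))

Computing term by term:
  P(1)·log₂(P(1)/Q(1)) = (1/3)·log₂((1/3)/(23/36)) = -0.31287
  P(2)·log₂(P(2)/Q(2)) = (1/3)·log₂((1/3)/(1/36)) = 1.19499
  P(3)·log₂(P(3)/Q(3)) = (1/3)·log₂((1/3)/(1/3)) = 0.00000

D_KL(P||Q) = -0.31287 + 1.19499 + 0.00000 = 0.88212 ≈ 0.8821 bits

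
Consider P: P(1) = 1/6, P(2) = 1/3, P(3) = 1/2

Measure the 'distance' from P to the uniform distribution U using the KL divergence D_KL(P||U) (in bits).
0.1258 bits

U(i) = 1/3 for all i

D_KL(P||U) = Σ P(x) log₂(P(x) / (1/3))
           = Σ P(x) log₂(P(x)) + log₂(3)
           = log₂(3) - H(P)

H(P) = -Σ P(x) log₂(P(x)):
  -P(1)·log₂(P(1)) = -(1/6)·log₂(1/6) = 0.43083
  -P(2)·log₂(P(2)) = -(1/3)·log₂(1/3) = 0.52832
  -P(3)·log₂(P(3)) = -(1/2)·log₂(1/2) = 0.50000
H(P) = 0.43083 + 0.52832 + 0.50000 = 1.45915 bits

log₂(3) = 1.58496 bits

D_KL(P||U) = 1.58496 - 1.45915 = 0.12581 ≈ 0.1258 bits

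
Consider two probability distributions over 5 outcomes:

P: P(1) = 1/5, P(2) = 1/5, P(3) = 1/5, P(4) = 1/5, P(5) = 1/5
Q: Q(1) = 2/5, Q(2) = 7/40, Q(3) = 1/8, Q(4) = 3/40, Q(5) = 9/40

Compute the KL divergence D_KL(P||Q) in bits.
0.2232 bits

D_KL(P||Q) = Σ P(x) log₂(P(x)/Q(x))

Computing term by term:
  P(1)·log₂(P(1)/Q(1)) = (1/5)·log₂((1/5)/(2/5)) = -0.20000
  P(2)·log₂(P(2)/Q(2)) = (1/5)·log₂((1/5)/(7/40)) = 0.03853
  P(3)·log₂(P(3)/Q(3)) = (1/5)·log₂((1/5)/(1/8)) = 0.13561
  P(4)·log₂(P(4)/Q(4)) = (1/5)·log₂((1/5)/(3/40)) = 0.28301
  P(5)·log₂(P(5)/Q(5)) = (1/5)·log₂((1/5)/(9/40)) = -0.03399

D_KL(P||Q) = -0.20000 + 0.03853 + 0.13561 + 0.28301 - 0.03399 = 0.22316 ≈ 0.2232 bits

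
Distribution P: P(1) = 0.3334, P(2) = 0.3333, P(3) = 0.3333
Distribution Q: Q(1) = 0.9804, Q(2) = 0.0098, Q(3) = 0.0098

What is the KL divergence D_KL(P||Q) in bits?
2.8728 bits

D_KL(P||Q) = Σ P(x) log₂(P(x)/Q(x))

Computing term by term:
  P(1)·log₂(P(1)/Q(1)) = 0.3334·log₂(0.3334/0.9804) = -0.51881
  P(2)·log₂(P(2)/Q(2)) = 0.3333·log₂(0.3333/0.0098) = 1.69580
  P(3)·log₂(P(3)/Q(3)) = 0.3333·log₂(0.3333/0.0098) = 1.69580

D_KL(P||Q) = -0.51881 + 1.69580 + 1.69580 = 2.87279 ≈ 2.8728 bits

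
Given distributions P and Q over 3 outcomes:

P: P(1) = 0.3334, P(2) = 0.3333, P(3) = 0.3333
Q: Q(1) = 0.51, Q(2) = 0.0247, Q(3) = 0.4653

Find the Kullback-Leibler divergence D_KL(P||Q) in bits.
0.8864 bits

D_KL(P||Q) = Σ P(x) log₂(P(x)/Q(x))

Computing term by term:
  P(1)·log₂(P(1)/Q(1)) = 0.3334·log₂(0.3334/0.51) = -0.20446
  P(2)·log₂(P(2)/Q(2)) = 0.3333·log₂(0.3333/0.0247) = 1.25129
  P(3)·log₂(P(3)/Q(3)) = 0.3333·log₂(0.3333/0.4653) = -0.16043

D_KL(P||Q) = -0.20446 + 1.25129 - 0.16043 = 0.88640 ≈ 0.8864 bits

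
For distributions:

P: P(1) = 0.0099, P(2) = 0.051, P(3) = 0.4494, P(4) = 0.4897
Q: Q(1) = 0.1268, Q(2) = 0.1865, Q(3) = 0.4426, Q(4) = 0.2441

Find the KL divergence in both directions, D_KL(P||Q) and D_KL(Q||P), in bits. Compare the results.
D_KL(P||Q) = 0.3699 bits, D_KL(Q||P) = 0.5604 bits. D_KL(Q||P) is larger than D_KL(P||Q) by 0.1905 bits; the two directions differ.

D_KL(P||Q) = Σ P(x) log₂(P(x)/Q(x))

Computing term by term:
  P(1)·log₂(P(1)/Q(1)) = 0.0099·log₂(0.0099/0.1268) = -0.03642
  P(2)·log₂(P(2)/Q(2)) = 0.051·log₂(0.051/0.1865) = -0.09540
  P(3)·log₂(P(3)/Q(3)) = 0.4494·log₂(0.4494/0.4426) = 0.00989
  P(4)·log₂(P(4)/Q(4)) = 0.4897·log₂(0.4897/0.2441) = 0.49187

D_KL(P||Q) = -0.03642 - 0.09540 + 0.00989 + 0.49187 = 0.36994 ≈ 0.3699 bits

D_KL(Q||P) = Σ Q(x) log₂(Q(x)/P(x))

Computing term by term:
  Q(1)·log₂(Q(1)/P(1)) = 0.1268·log₂(0.1268/0.0099) = 0.46649
  Q(2)·log₂(Q(2)/P(2)) = 0.1865·log₂(0.1865/0.051) = 0.34887
  Q(3)·log₂(Q(3)/P(3)) = 0.4426·log₂(0.4426/0.4494) = -0.00974
  Q(4)·log₂(Q(4)/P(4)) = 0.2441·log₂(0.2441/0.4897) = -0.24518

D_KL(Q||P) = 0.46649 + 0.34887 - 0.00974 - 0.24518 = 0.56044 ≈ 0.5604 bits

These are NOT equal (difference: 0.1905 bits). KL divergence is asymmetric: D_KL(P||Q) ≠ D_KL(Q||P) in general.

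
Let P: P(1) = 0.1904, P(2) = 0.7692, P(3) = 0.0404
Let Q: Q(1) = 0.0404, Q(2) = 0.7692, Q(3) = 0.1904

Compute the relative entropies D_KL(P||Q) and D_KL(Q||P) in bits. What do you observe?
D_KL(P||Q) = 0.3355 bits, D_KL(Q||P) = 0.3355 bits. The two directions give the same value here, because Q is a self-inverse relabeling of P; in general KL divergence is asymmetric.

D_KL(P||Q) = Σ P(x) log₂(P(x)/Q(x))

Computing term by term:
  P(1)·log₂(P(1)/Q(1)) = 0.1904·log₂(0.1904/0.0404) = 0.42585
  P(2)·log₂(P(2)/Q(2)) = 0.7692·log₂(0.7692/0.7692) = 0.00000
  P(3)·log₂(P(3)/Q(3)) = 0.0404·log₂(0.0404/0.1904) = -0.09036

D_KL(P||Q) = 0.42585 + 0.00000 - 0.09036 = 0.33549 ≈ 0.3355 bits

D_KL(Q||P) = Σ Q(x) log₂(Q(x)/P(x))

Computing term by term:
  Q(1)·log₂(Q(1)/P(1)) = 0.0404·log₂(0.0404/0.1904) = -0.09036
  Q(2)·log₂(Q(2)/P(2)) = 0.7692·log₂(0.7692/0.7692) = 0.00000
  Q(3)·log₂(Q(3)/P(3)) = 0.1904·log₂(0.1904/0.0404) = 0.42585

D_KL(Q||P) = -0.09036 + 0.00000 + 0.42585 = 0.33549 ≈ 0.3355 bits

These ARE equal here. Q is P with outcomes relabeled (Q(1) = P(3), Q(3) = P(1)) by a relabeling that is its own inverse, so the two sums contain exactly the same terms in a different order. This is a special case — KL divergence is not symmetric in general: D_KL(P||Q) ≠ D_KL(Q||P) for most P, Q.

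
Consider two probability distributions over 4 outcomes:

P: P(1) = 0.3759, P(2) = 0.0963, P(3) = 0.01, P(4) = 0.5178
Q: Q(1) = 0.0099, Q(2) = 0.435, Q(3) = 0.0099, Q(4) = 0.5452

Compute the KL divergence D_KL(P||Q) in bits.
1.7244 bits

D_KL(P||Q) = Σ P(x) log₂(P(x)/Q(x))

Computing term by term:
  P(1)·log₂(P(1)/Q(1)) = 0.3759·log₂(0.3759/0.0099) = 1.97226
  P(2)·log₂(P(2)/Q(2)) = 0.0963·log₂(0.0963/0.435) = -0.20949
  P(3)·log₂(P(3)/Q(3)) = 0.01·log₂(0.01/0.0099) = 0.00014
  P(4)·log₂(P(4)/Q(4)) = 0.5178·log₂(0.5178/0.5452) = -0.03852

D_KL(P||Q) = 1.97226 - 0.20949 + 0.00014 - 0.03852 = 1.72439 ≈ 1.7244 bits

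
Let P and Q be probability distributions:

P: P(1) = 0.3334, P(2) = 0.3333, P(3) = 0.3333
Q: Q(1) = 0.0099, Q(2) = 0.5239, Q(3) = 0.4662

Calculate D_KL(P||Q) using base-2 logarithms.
1.3127 bits

D_KL(P||Q) = Σ P(x) log₂(P(x)/Q(x))

Computing term by term:
  P(1)·log₂(P(1)/Q(1)) = 0.3334·log₂(0.3334/0.0099) = 1.69157
  P(2)·log₂(P(2)/Q(2)) = 0.3333·log₂(0.3333/0.5239) = -0.21747
  P(3)·log₂(P(3)/Q(3)) = 0.3333·log₂(0.3333/0.4662) = -0.16136

D_KL(P||Q) = 1.69157 - 0.21747 - 0.16136 = 1.31274 ≈ 1.3127 bits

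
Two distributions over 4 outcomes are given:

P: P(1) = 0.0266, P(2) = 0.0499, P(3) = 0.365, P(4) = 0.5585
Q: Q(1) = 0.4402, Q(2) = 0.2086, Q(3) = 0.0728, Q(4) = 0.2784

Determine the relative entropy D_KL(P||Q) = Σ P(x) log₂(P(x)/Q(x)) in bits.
1.1992 bits

D_KL(P||Q) = Σ P(x) log₂(P(x)/Q(x))

Computing term by term:
  P(1)·log₂(P(1)/Q(1)) = 0.0266·log₂(0.0266/0.4402) = -0.10769
  P(2)·log₂(P(2)/Q(2)) = 0.0499·log₂(0.0499/0.2086) = -0.10298
  P(3)·log₂(P(3)/Q(3)) = 0.365·log₂(0.365/0.0728) = 0.84895
  P(4)·log₂(P(4)/Q(4)) = 0.5585·log₂(0.5585/0.2784) = 0.56096

D_KL(P||Q) = -0.10769 - 0.10298 + 0.84895 + 0.56096 = 1.19924 ≈ 1.1992 bits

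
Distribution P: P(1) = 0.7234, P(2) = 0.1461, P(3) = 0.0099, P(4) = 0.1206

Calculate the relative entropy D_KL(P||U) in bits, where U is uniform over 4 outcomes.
0.8227 bits

U(i) = 1/4 for all i

D_KL(P||U) = Σ P(x) log₂(P(x) / (1/4))
           = Σ P(x) log₂(P(x)) + log₂(4)
           = log₂(4) - H(P)

H(P) = -Σ P(x) log₂(P(x)):
  -P(1)·log₂(P(1)) = -(0.7234)·log₂(0.7234) = 0.33793
  -P(2)·log₂(P(2)) = -(0.1461)·log₂(0.1461) = 0.40542
  -P(3)·log₂(P(3)) = -(0.0099)·log₂(0.0099) = 0.06592
  -P(4)·log₂(P(4)) = -(0.1206)·log₂(0.1206) = 0.36803
H(P) = 0.33793 + 0.40542 + 0.06592 + 0.36803 = 1.17730 bits

log₂(4) = 2.00000 bits

D_KL(P||U) = 2.00000 - 1.17730 = 0.82270 ≈ 0.8227 bits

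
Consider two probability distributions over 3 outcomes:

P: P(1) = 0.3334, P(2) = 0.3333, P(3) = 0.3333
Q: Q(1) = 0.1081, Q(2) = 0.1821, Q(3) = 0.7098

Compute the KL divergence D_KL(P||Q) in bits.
0.4689 bits

D_KL(P||Q) = Σ P(x) log₂(P(x)/Q(x))

Computing term by term:
  P(1)·log₂(P(1)/Q(1)) = 0.3334·log₂(0.3334/0.1081) = 0.54174
  P(2)·log₂(P(2)/Q(2)) = 0.3333·log₂(0.3333/0.1821) = 0.29067
  P(3)·log₂(P(3)/Q(3)) = 0.3333·log₂(0.3333/0.7098) = -0.36349

D_KL(P||Q) = 0.54174 + 0.29067 - 0.36349 = 0.46892 ≈ 0.4689 bits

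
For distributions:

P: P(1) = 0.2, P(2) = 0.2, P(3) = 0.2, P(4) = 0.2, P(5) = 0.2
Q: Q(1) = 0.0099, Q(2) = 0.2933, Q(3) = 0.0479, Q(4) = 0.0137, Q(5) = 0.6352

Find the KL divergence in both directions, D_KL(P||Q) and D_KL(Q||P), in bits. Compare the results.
D_KL(P||Q) = 1.6093 bits, D_KL(Q||P) = 1.0263 bits. D_KL(P||Q) is larger than D_KL(Q||P) by 0.5830 bits; the two directions differ.

D_KL(P||Q) = Σ P(x) log₂(P(x)/Q(x))

Computing term by term:
  P(1)·log₂(P(1)/Q(1)) = 0.2·log₂(0.2/0.0099) = 0.86729
  P(2)·log₂(P(2)/Q(2)) = 0.2·log₂(0.2/0.2933) = -0.11048
  P(3)·log₂(P(3)/Q(3)) = 0.2·log₂(0.2/0.0479) = 0.41238
  P(4)·log₂(P(4)/Q(4)) = 0.2·log₂(0.2/0.0137) = 0.77355
  P(5)·log₂(P(5)/Q(5)) = 0.2·log₂(0.2/0.6352) = -0.33344

D_KL(P||Q) = 0.86729 - 0.11048 + 0.41238 + 0.77355 - 0.33344 = 1.60930 ≈ 1.6093 bits

D_KL(Q||P) = Σ Q(x) log₂(Q(x)/P(x))

Computing term by term:
  Q(1)·log₂(Q(1)/P(1)) = 0.0099·log₂(0.0099/0.2) = -0.04293
  Q(2)·log₂(Q(2)/P(2)) = 0.2933·log₂(0.2933/0.2) = 0.16201
  Q(3)·log₂(Q(3)/P(3)) = 0.0479·log₂(0.0479/0.2) = -0.09877
  Q(4)·log₂(Q(4)/P(4)) = 0.0137·log₂(0.0137/0.2) = -0.05299
  Q(5)·log₂(Q(5)/P(5)) = 0.6352·log₂(0.6352/0.2) = 1.05901

D_KL(Q||P) = -0.04293 + 0.16201 - 0.09877 - 0.05299 + 1.05901 = 1.02633 ≈ 1.0263 bits

These are NOT equal (difference: 0.5830 bits). KL divergence is asymmetric: D_KL(P||Q) ≠ D_KL(Q||P) in general.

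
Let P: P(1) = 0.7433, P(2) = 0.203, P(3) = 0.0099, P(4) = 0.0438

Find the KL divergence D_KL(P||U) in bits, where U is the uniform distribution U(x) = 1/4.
0.9513 bits

U(i) = 1/4 for all i

D_KL(P||U) = Σ P(x) log₂(P(x) / (1/4))
           = Σ P(x) log₂(P(x)) + log₂(4)
           = log₂(4) - H(P)

H(P) = -Σ P(x) log₂(P(x)):
  -P(1)·log₂(P(1)) = -(0.7433)·log₂(0.7433) = 0.31812
  -P(2)·log₂(P(2)) = -(0.203)·log₂(0.203) = 0.46699
  -P(3)·log₂(P(3)) = -(0.0099)·log₂(0.0099) = 0.06592
  -P(4)·log₂(P(4)) = -(0.0438)·log₂(0.0438) = 0.19767
H(P) = 0.31812 + 0.46699 + 0.06592 + 0.19767 = 1.04870 bits

log₂(4) = 2.00000 bits

D_KL(P||U) = 2.00000 - 1.04870 = 0.95130 ≈ 0.9513 bits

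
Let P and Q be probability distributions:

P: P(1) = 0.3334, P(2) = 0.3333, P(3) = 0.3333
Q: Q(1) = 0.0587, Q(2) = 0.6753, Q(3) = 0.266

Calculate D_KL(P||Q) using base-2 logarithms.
0.6044 bits

D_KL(P||Q) = Σ P(x) log₂(P(x)/Q(x))

Computing term by term:
  P(1)·log₂(P(1)/Q(1)) = 0.3334·log₂(0.3334/0.0587) = 0.83544
  P(2)·log₂(P(2)/Q(2)) = 0.3333·log₂(0.3333/0.6753) = -0.33954
  P(3)·log₂(P(3)/Q(3)) = 0.3333·log₂(0.3333/0.266) = 0.10845

D_KL(P||Q) = 0.83544 - 0.33954 + 0.10845 = 0.60435 ≈ 0.6044 bits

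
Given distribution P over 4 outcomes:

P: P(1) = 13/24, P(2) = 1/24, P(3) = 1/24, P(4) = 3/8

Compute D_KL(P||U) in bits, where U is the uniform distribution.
0.6082 bits

U(i) = 1/4 for all i

D_KL(P||U) = Σ P(x) log₂(P(x) / (1/4))
           = Σ P(x) log₂(P(x)) + log₂(4)
           = log₂(4) - H(P)

H(P) = -Σ P(x) log₂(P(x)):
  -P(1)·log₂(P(1)) = -(13/24)·log₂(13/24) = 0.47912
  -P(2)·log₂(P(2)) = -(1/24)·log₂(1/24) = 0.19104
  -P(3)·log₂(P(3)) = -(1/24)·log₂(1/24) = 0.19104
  -P(4)·log₂(P(4)) = -(3/8)·log₂(3/8) = 0.53064
H(P) = 0.47912 + 0.19104 + 0.19104 + 0.53064 = 1.39184 bits

log₂(4) = 2.00000 bits

D_KL(P||U) = 2.00000 - 1.39184 = 0.60816 ≈ 0.6082 bits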